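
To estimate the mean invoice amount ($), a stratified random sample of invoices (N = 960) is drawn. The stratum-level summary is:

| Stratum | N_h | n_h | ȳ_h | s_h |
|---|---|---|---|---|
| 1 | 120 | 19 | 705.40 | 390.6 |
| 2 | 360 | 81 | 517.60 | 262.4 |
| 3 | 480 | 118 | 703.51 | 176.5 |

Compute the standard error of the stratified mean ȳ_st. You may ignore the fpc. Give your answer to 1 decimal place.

V̂(ȳ_st) = Σ W_h² s_h²/n_h, with W_h = N_h/N and N = 960:
  stratum 1: (120/960)²·390.6²/19 = 125.467
  stratum 2: (360/960)²·262.4²/81 = 119.538
  stratum 3: (480/960)²·176.5²/118 = 66.0005
V̂(ȳ_st) = 311.006
SE(ȳ_st) = √311.006 = 17.6354

SE(ȳ_st) ≈ 17.6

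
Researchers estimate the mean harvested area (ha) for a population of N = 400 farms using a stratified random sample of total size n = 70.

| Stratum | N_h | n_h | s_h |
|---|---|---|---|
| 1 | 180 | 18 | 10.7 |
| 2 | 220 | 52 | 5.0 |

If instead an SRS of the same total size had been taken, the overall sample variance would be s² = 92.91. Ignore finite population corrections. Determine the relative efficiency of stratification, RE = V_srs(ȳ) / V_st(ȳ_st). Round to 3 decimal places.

V̂(ȳ_st) = Σ W_h² s_h²/n_h, with W_h = N_h/N and N = 400:
  stratum 1: (180/400)²·10.7²/18 = 1.28801
  stratum 2: (220/400)²·5.0²/52 = 0.145433
V_st = 1.43345
V_srs = s²/n = 92.91/70 = 1.32729
Relative efficiency = V_srs / V_st = 1.32729/1.43345 = 0.9259

RE ≈ 0.926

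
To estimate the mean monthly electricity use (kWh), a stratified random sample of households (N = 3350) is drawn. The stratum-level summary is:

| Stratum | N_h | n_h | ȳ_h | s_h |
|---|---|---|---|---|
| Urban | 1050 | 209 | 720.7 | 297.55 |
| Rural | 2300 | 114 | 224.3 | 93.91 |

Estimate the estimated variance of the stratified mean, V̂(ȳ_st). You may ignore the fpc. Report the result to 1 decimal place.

V̂(ȳ_st) = Σ W_h² s_h²/n_h, with W_h = N_h/N and N = 3350:
  stratum Urban: (1050/3350)²·297.55²/209 = 41.6162
  stratum Rural: (2300/3350)²·93.91²/114 = 36.4657
V̂(ȳ_st) = 78.0819

V̂(ȳ_st) ≈ 78.1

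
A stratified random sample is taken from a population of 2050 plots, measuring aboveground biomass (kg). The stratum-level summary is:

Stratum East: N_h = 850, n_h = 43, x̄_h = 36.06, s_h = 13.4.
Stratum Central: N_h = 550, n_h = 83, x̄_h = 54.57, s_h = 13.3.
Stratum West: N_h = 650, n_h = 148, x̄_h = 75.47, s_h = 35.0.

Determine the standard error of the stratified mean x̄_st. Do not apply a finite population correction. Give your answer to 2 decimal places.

V̂(x̄_st) = Σ W_h² s_h²/n_h, with W_h = N_h/N and N = 2050:
  stratum East: (850/2050)²·13.4²/43 = 0.717912
  stratum Central: (550/2050)²·13.3²/83 = 0.153406
  stratum West: (650/2050)²·35.0²/148 = 0.832134
V̂(x̄_st) = 1.70345
SE(x̄_st) = √1.70345 = 1.30516

SE(x̄_st) ≈ 1.31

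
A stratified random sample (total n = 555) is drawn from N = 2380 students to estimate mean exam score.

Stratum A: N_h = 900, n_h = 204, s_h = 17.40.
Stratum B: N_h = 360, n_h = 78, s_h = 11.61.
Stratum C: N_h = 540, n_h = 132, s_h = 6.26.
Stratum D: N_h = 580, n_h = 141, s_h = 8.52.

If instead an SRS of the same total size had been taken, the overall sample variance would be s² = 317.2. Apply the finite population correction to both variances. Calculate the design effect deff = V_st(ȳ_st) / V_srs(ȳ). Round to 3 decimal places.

V̂(ȳ_st) = Σ W_h² (1 − n_h/N_h) s_h²/n_h, with W_h = N_h/N and N = 2380:
  stratum A: (900/2380)²·(1 − 204/900)·17.40²/204 = 0.164122
  stratum B: (360/2380)²·(1 − 78/360)·11.61²/78 = 0.0309719
  stratum C: (540/2380)²·(1 − 132/540)·6.26²/132 = 0.0115471
  stratum D: (580/2380)²·(1 − 141/580)·8.52²/141 = 0.0231419
V_st = 0.229783
V_srs = (1 − 555/2380)·317.2/555 = 0.438254
deff = V_st / V_srs = 0.229783/0.438254 = 0.5243

deff ≈ 0.524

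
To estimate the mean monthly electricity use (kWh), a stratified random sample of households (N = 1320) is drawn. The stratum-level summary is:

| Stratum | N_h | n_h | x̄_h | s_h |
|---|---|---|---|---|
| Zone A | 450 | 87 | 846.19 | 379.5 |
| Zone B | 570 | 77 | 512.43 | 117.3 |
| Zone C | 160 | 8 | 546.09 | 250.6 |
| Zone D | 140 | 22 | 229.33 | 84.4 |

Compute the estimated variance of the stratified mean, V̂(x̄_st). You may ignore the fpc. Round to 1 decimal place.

V̂(x̄_st) ≈ 344.7

V̂(x̄_st) = Σ W_h² s_h²/n_h, with W_h = N_h/N and N = 1320:
  stratum Zone A: (450/1320)²·379.5²/87 = 192.39
  stratum Zone B: (570/1320)²·117.3²/77 = 33.3202
  stratum Zone C: (160/1320)²·250.6²/8 = 115.336
  stratum Zone D: (140/1320)²·84.4²/22 = 3.64226
V̂(x̄_st) = 344.688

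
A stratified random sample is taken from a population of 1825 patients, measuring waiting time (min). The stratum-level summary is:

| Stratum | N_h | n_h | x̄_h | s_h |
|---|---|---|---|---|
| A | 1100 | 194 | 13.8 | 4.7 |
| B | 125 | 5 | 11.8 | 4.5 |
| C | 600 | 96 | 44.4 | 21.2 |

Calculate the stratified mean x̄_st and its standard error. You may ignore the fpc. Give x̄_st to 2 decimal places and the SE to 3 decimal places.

x̄_st = Σ W_h x̄_h = (1100·13.8 + 125·11.8 + 600·44.4)/1825 = 23.72329
V̂(x̄_st) = Σ W_h² s_h²/n_h, with W_h = N_h/N and N = 1825:
  stratum A: (1100/1825)²·4.7²/194 = 0.041367
  stratum B: (125/1825)²·4.5²/5 = 0.0189998
  stratum C: (600/1825)²·21.2²/96 = 0.506031
V̂(x̄_st) = 0.566398
SE(x̄_st) = √0.566398 = 0.752594

x̄_st ≈ 23.72, SE ≈ 0.753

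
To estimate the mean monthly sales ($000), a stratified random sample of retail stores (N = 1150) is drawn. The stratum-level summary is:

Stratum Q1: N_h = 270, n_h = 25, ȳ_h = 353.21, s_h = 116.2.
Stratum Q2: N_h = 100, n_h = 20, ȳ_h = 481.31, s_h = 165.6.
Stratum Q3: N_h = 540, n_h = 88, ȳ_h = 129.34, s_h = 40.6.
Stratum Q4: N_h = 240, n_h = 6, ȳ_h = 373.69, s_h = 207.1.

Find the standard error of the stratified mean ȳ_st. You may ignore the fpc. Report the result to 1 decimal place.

SE(ȳ_st) ≈ 18.9

V̂(ȳ_st) = Σ W_h² s_h²/n_h, with W_h = N_h/N and N = 1150:
  stratum Q1: (270/1150)²·116.2²/25 = 29.7717
  stratum Q2: (100/1150)²·165.6²/20 = 10.368
  stratum Q3: (540/1150)²·40.6²/88 = 4.13011
  stratum Q4: (240/1150)²·207.1²/6 = 311.341
V̂(ȳ_st) = 355.61
SE(ȳ_st) = √355.61 = 18.8576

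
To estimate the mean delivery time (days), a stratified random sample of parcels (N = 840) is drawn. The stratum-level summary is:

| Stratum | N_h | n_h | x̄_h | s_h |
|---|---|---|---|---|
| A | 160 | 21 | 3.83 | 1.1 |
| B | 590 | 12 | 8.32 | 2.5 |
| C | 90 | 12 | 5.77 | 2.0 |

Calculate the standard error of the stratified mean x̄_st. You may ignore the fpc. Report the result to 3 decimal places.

V̂(x̄_st) = Σ W_h² s_h²/n_h, with W_h = N_h/N and N = 840:
  stratum A: (160/840)²·1.1²/21 = 0.00209049
  stratum B: (590/840)²·2.5²/12 = 0.256947
  stratum C: (90/840)²·2.0²/12 = 0.00382653
V̂(x̄_st) = 0.262864
SE(x̄_st) = √0.262864 = 0.512703

SE(x̄_st) ≈ 0.513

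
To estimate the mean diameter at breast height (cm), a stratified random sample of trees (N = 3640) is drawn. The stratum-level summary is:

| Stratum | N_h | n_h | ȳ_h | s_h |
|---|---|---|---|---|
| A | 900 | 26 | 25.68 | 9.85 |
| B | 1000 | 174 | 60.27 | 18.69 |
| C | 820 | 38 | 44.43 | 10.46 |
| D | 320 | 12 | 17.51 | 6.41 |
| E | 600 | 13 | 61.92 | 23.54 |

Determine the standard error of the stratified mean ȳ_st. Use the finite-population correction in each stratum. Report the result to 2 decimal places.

SE(ȳ_st) ≈ 1.28

V̂(ȳ_st) = Σ W_h² (1 − n_h/N_h) s_h²/n_h, with W_h = N_h/N and N = 3640:
  stratum A: (900/3640)²·(1 − 26/900)·9.85²/26 = 0.221539
  stratum B: (1000/3640)²·(1 − 174/1000)·18.69²/174 = 0.125155
  stratum C: (820/3640)²·(1 − 38/820)·10.46²/38 = 0.139347
  stratum D: (320/3640)²·(1 − 12/320)·6.41²/12 = 0.0254702
  stratum E: (600/3640)²·(1 − 13/600)·23.54²/13 = 1.13307
V̂(ȳ_st) = 1.64458
SE(ȳ_st) = √1.64458 = 1.28241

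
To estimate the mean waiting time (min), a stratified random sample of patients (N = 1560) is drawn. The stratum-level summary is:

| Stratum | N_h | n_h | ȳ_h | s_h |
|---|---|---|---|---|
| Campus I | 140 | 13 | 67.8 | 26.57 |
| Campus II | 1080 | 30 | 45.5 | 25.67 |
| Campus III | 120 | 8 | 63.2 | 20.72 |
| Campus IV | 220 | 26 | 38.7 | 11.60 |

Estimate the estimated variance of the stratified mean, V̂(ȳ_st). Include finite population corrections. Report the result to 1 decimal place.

V̂(ȳ_st) = Σ W_h² (1 − n_h/N_h) s_h²/n_h, with W_h = N_h/N and N = 1560:
  stratum Campus I: (140/1560)²·(1 − 13/140)·26.57²/13 = 0.396755
  stratum Campus II: (1080/1560)²·(1 − 30/1080)·25.67²/30 = 10.2352
  stratum Campus III: (120/1560)²·(1 − 8/120)·20.72²/8 = 0.296374
  stratum Campus IV: (220/1560)²·(1 − 26/220)·11.60²/26 = 0.0907649
V̂(ȳ_st) = 11.019

V̂(ȳ_st) ≈ 11.0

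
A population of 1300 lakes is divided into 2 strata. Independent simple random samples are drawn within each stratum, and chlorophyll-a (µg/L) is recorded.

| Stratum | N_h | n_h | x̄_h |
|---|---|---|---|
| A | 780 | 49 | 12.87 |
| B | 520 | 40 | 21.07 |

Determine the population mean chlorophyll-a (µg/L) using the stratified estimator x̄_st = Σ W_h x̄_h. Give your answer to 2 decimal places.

x̄_st ≈ 16.15

N = Σ N_h = 1300. Stratum weights W_h = N_h/N.
x̄_st = (780·12.87 + 520·21.07) / 1300 = 16.1500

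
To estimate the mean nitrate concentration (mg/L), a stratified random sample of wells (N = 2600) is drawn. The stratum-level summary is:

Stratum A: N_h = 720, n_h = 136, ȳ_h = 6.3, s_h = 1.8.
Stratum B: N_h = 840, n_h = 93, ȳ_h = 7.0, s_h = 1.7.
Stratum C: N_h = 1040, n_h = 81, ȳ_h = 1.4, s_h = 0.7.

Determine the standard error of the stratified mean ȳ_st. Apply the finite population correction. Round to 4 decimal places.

V̂(ȳ_st) = Σ W_h² (1 − n_h/N_h) s_h²/n_h, with W_h = N_h/N and N = 2600:
  stratum A: (720/2600)²·(1 − 136/720)·1.8²/136 = 0.00148185
  stratum B: (840/2600)²·(1 − 93/840)·1.7²/93 = 0.00288448
  stratum C: (1040/2600)²·(1 − 81/1040)·0.7²/81 = 0.000892517
V̂(ȳ_st) = 0.00525885
SE(ȳ_st) = √0.00525885 = 0.0725179

SE(ȳ_st) ≈ 0.0725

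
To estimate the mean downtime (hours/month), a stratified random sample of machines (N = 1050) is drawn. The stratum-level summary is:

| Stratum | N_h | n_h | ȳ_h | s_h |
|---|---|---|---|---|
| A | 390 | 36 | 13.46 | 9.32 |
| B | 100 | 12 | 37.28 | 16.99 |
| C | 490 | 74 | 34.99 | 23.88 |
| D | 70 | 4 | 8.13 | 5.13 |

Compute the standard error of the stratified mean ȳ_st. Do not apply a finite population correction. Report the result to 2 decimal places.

SE(ȳ_st) ≈ 1.50

V̂(ȳ_st) = Σ W_h² s_h²/n_h, with W_h = N_h/N and N = 1050:
  stratum A: (390/1050)²·9.32²/36 = 0.332874
  stratum B: (100/1050)²·16.99²/12 = 0.218186
  stratum C: (490/1050)²·23.88²/74 = 1.67823
  stratum D: (70/1050)²·5.13²/4 = 0.029241
V̂(ȳ_st) = 2.25853
SE(ȳ_st) = √2.25853 = 1.50284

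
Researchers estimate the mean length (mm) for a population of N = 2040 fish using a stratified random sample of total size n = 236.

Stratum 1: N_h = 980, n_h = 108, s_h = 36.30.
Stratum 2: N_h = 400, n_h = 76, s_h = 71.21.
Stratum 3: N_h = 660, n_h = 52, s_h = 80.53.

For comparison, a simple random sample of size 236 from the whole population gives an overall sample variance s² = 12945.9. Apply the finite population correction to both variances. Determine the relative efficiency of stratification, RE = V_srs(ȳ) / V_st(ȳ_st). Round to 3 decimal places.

V̂(ȳ_st) = Σ W_h² (1 − n_h/N_h) s_h²/n_h, with W_h = N_h/N and N = 2040:
  stratum 1: (980/2040)²·(1 − 108/980)·36.30²/108 = 2.50537
  stratum 2: (400/2040)²·(1 − 76/400)·71.21²/76 = 2.07784
  stratum 3: (660/2040)²·(1 − 52/660)·80.53²/52 = 12.0254
V_st = 16.6086
V_srs = (1 − 236/2040)·12945.9/236 = 48.5095
Relative efficiency = V_srs / V_st = 48.5095/16.6086 = 2.9207

RE ≈ 2.921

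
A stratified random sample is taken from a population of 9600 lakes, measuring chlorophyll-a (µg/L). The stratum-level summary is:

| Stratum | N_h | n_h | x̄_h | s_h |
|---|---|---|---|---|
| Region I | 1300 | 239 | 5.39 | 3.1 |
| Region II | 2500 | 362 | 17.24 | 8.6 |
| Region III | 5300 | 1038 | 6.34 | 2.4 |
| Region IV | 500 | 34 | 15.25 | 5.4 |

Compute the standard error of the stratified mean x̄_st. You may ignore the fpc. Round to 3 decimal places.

V̂(x̄_st) = Σ W_h² s_h²/n_h, with W_h = N_h/N and N = 9600:
  stratum Region I: (1300/9600)²·3.1²/239 = 0.000737343
  stratum Region II: (2500/9600)²·8.6²/362 = 0.0138556
  stratum Region III: (5300/9600)²·2.4²/1038 = 0.00169135
  stratum Region IV: (500/9600)²·5.4²/34 = 0.00232652
V̂(x̄_st) = 0.0186108
SE(x̄_st) = √0.0186108 = 0.136422

SE(x̄_st) ≈ 0.136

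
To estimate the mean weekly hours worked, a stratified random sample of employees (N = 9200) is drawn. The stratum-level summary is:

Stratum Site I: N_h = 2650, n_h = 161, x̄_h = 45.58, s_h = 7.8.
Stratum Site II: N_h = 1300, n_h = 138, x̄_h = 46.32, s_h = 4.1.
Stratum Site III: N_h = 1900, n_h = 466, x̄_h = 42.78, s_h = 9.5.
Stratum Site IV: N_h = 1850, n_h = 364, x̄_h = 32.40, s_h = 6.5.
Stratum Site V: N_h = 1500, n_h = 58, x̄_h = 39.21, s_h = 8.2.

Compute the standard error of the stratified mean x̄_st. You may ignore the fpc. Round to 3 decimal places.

SE(x̄_st) ≈ 0.278

V̂(x̄_st) = Σ W_h² s_h²/n_h, with W_h = N_h/N and N = 9200:
  stratum Site I: (2650/9200)²·7.8²/161 = 0.031353
  stratum Site II: (1300/9200)²·4.1²/138 = 0.0024322
  stratum Site III: (1900/9200)²·9.5²/466 = 0.00826024
  stratum Site IV: (1850/9200)²·6.5²/364 = 0.00469346
  stratum Site V: (1500/9200)²·8.2²/58 = 0.0308182
V̂(x̄_st) = 0.0775571
SE(x̄_st) = √0.0775571 = 0.278491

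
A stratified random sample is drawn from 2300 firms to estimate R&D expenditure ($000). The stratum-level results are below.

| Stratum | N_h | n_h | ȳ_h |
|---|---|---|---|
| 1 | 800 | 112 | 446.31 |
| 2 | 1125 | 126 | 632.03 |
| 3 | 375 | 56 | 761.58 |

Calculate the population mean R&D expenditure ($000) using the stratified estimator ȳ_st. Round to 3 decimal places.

ȳ_st ≈ 588.554

N = Σ N_h = 2300. Stratum weights W_h = N_h/N.
ȳ_st = (800·446.31 + 1125·632.03 + 375·761.58) / 2300 = 588.55402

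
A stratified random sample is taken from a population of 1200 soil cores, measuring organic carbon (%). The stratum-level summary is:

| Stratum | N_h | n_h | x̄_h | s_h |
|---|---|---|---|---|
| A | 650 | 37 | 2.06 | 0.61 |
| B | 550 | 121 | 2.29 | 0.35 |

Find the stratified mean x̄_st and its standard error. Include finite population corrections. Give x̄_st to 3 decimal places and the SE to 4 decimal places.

x̄_st = Σ W_h x̄_h = (650·2.06 + 550·2.29)/1200 = 2.16542
V̂(x̄_st) = Σ W_h² (1 − n_h/N_h) s_h²/n_h, with W_h = N_h/N and N = 1200:
  stratum A: (650/1200)²·(1 − 37/650)·0.61²/37 = 0.00278272
  stratum B: (550/1200)²·(1 − 121/550)·0.35²/121 = 0.000165885
V̂(x̄_st) = 0.0029486
SE(x̄_st) = √0.0029486 = 0.054301

x̄_st ≈ 2.165, SE ≈ 0.0543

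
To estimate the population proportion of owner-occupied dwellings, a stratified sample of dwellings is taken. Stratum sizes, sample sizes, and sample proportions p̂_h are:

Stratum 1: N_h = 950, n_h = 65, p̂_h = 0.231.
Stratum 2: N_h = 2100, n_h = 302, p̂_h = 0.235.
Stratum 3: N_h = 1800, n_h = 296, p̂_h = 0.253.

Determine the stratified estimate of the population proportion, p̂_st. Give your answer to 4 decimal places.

N = 4850; stratum weights W_h = N_h/N.
p̂_st = Σ W_h p̂_h = (950·0.231 + 2100·0.235 + 1800·0.253)/4850 = 0.24090

p̂_st ≈ 0.2409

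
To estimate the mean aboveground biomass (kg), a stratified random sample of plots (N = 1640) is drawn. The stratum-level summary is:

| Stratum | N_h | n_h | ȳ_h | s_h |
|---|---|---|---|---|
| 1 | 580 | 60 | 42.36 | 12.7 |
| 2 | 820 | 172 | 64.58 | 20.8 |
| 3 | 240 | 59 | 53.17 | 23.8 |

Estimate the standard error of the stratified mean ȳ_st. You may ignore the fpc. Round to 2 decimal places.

V̂(ȳ_st) = Σ W_h² s_h²/n_h, with W_h = N_h/N and N = 1640:
  stratum 1: (580/1640)²·12.7²/60 = 0.336221
  stratum 2: (820/1640)²·20.8²/172 = 0.628837
  stratum 3: (240/1640)²·23.8²/59 = 0.205606
V̂(ȳ_st) = 1.17066
SE(ȳ_st) = √1.17066 = 1.08197

SE(ȳ_st) ≈ 1.08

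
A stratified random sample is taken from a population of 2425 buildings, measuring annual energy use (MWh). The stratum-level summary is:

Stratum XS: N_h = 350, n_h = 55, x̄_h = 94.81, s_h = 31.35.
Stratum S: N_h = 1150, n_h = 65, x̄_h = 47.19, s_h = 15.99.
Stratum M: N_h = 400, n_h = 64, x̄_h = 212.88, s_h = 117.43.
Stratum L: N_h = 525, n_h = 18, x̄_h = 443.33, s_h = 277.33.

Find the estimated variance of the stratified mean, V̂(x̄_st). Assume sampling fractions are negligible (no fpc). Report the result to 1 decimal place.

V̂(x̄_st) ≈ 207.4

V̂(x̄_st) = Σ W_h² s_h²/n_h, with W_h = N_h/N and N = 2425:
  stratum XS: (350/2425)²·31.35²/55 = 0.372242
  stratum S: (1150/2425)²·15.99²/65 = 0.884618
  stratum M: (400/2425)²·117.43²/64 = 5.86239
  stratum L: (525/2425)²·277.33²/18 = 200.27
V̂(x̄_st) = 207.389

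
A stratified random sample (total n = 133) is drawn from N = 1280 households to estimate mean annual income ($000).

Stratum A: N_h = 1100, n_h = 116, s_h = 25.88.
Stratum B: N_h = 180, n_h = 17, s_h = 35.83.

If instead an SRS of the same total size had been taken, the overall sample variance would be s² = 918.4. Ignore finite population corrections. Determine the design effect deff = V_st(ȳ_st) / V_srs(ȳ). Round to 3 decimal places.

deff ≈ 0.834

V̂(ȳ_st) = Σ W_h² s_h²/n_h, with W_h = N_h/N and N = 1280:
  stratum A: (1100/1280)²·25.88²/116 = 4.26418
  stratum B: (180/1280)²·35.83²/17 = 1.49338
V_st = 5.75756
V_srs = s²/n = 918.4/133 = 6.90526
deff = V_st / V_srs = 5.75756/6.90526 = 0.8338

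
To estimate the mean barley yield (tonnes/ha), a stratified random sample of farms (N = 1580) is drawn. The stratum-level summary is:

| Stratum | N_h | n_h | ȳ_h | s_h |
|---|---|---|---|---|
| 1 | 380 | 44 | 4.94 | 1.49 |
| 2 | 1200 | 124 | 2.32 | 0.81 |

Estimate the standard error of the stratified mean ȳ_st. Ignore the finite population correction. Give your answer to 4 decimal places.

V̂(ȳ_st) = Σ W_h² s_h²/n_h, with W_h = N_h/N and N = 1580:
  stratum 1: (380/1580)²·1.49²/44 = 0.00291859
  stratum 2: (1200/1580)²·0.81²/124 = 0.00305209
V̂(ȳ_st) = 0.00597067
SE(ȳ_st) = √0.00597067 = 0.0772701

SE(ȳ_st) ≈ 0.0773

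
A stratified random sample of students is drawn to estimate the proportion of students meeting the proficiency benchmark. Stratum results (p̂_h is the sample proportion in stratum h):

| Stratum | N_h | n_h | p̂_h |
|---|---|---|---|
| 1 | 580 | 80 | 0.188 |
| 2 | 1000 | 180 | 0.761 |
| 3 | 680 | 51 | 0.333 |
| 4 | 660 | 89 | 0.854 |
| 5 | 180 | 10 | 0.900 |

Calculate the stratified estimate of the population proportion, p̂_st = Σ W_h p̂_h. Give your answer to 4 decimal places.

p̂_st ≈ 0.5878

N = 3100; stratum weights W_h = N_h/N.
p̂_st = Σ W_h p̂_h = (580·0.188 + 1000·0.761 + 680·0.333 + 660·0.854 + 180·0.900)/3100 = 0.58778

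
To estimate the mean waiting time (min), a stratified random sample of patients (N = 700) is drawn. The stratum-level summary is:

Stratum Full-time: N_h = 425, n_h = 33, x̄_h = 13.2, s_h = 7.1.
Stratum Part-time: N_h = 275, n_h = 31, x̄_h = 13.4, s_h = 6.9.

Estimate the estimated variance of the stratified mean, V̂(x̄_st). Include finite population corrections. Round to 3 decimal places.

V̂(x̄_st) = Σ W_h² (1 − n_h/N_h) s_h²/n_h, with W_h = N_h/N and N = 700:
  stratum Full-time: (425/700)²·(1 − 33/425)·7.1²/33 = 0.519376
  stratum Part-time: (275/700)²·(1 − 31/275)·6.9²/31 = 0.210311
V̂(x̄_st) = 0.729687

V̂(x̄_st) ≈ 0.730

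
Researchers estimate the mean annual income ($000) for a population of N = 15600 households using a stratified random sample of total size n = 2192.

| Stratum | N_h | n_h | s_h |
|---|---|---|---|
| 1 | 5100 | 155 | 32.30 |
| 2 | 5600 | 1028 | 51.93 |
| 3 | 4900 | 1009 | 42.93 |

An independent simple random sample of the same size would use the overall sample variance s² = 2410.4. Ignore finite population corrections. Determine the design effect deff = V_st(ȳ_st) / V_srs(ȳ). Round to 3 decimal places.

V̂(ȳ_st) = Σ W_h² s_h²/n_h, with W_h = N_h/N and N = 15600:
  stratum 1: (5100/15600)²·32.30²/155 = 0.71939
  stratum 2: (5600/15600)²·51.93²/1028 = 0.338042
  stratum 3: (4900/15600)²·42.93²/1009 = 0.180208
V_st = 1.23764
V_srs = s²/n = 2410.4/2192 = 1.09964
deff = V_st / V_srs = 1.23764/1.09964 = 1.1255

deff ≈ 1.126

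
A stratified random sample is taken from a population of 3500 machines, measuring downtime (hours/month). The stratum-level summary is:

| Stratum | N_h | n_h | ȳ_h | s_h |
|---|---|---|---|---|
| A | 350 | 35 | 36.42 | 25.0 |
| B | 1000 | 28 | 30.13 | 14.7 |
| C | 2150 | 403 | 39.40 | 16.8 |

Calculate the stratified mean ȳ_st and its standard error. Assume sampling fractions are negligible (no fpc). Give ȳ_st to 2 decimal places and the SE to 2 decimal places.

ȳ_st = Σ W_h ȳ_h = (350·36.42 + 1000·30.13 + 2150·39.40)/3500 = 36.45343
V̂(ȳ_st) = Σ W_h² s_h²/n_h, with W_h = N_h/N and N = 3500:
  stratum A: (350/3500)²·25.0²/35 = 0.178571
  stratum B: (1000/3500)²·14.7²/28 = 0.63
  stratum C: (2150/3500)²·16.8²/403 = 0.264274
V̂(ȳ_st) = 1.07285
SE(ȳ_st) = √1.07285 = 1.03578

ȳ_st ≈ 36.45, SE ≈ 1.04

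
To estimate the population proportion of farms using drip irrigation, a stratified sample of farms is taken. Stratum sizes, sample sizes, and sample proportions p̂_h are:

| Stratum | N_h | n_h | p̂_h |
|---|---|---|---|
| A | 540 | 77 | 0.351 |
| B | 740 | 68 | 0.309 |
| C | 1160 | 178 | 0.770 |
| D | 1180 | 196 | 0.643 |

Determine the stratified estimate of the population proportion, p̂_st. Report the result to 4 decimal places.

N = 3620; stratum weights W_h = N_h/N.
p̂_st = Σ W_h p̂_h = (540·0.351 + 740·0.309 + 1160·0.770 + 1180·0.643)/3620 = 0.57186

p̂_st ≈ 0.5719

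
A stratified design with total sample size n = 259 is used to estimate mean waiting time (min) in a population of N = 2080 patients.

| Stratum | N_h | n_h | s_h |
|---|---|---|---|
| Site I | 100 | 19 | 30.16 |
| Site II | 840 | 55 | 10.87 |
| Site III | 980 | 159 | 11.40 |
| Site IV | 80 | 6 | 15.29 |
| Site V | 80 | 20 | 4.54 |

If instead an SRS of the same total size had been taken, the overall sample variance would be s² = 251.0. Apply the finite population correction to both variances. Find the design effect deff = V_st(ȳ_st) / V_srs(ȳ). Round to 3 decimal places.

deff ≈ 0.735

V̂(ȳ_st) = Σ W_h² (1 − n_h/N_h) s_h²/n_h, with W_h = N_h/N and N = 2080:
  stratum Site I: (100/2080)²·(1 − 19/100)·30.16²/19 = 0.0896329
  stratum Site II: (840/2080)²·(1 − 55/840)·10.87²/55 = 0.32743
  stratum Site III: (980/2080)²·(1 − 159/980)·11.40²/159 = 0.152004
  stratum Site IV: (80/2080)²·(1 − 6/80)·15.29²/6 = 0.0533161
  stratum Site V: (80/2080)²·(1 − 20/80)·4.54²/20 = 0.00114339
V_st = 0.623527
V_srs = (1 − 259/2080)·251.0/259 = 0.848439
deff = V_st / V_srs = 0.623527/0.848439 = 0.7349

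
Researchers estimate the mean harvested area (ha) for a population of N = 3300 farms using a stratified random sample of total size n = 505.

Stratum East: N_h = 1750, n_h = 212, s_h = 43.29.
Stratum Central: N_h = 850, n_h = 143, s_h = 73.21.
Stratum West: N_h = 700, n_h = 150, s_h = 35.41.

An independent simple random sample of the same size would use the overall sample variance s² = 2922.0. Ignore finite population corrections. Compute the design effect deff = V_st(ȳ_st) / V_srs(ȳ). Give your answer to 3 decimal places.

V̂(ȳ_st) = Σ W_h² s_h²/n_h, with W_h = N_h/N and N = 3300:
  stratum East: (1750/3300)²·43.29²/212 = 2.48592
  stratum Central: (850/3300)²·73.21²/143 = 2.48665
  stratum West: (700/3300)²·35.41²/150 = 0.376122
V_st = 5.34869
V_srs = s²/n = 2922.0/505 = 5.78614
deff = V_st / V_srs = 5.34869/5.78614 = 0.9244

deff ≈ 0.924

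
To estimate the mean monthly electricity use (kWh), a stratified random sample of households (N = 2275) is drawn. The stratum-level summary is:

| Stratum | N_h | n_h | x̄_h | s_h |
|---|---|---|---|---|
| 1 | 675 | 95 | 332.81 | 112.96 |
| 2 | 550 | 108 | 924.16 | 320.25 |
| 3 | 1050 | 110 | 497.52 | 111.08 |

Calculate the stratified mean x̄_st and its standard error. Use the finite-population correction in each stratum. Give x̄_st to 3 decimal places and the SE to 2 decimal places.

x̄_st = Σ W_h x̄_h = (675·332.81 + 550·924.16 + 1050·497.52)/2275 = 551.79374
V̂(x̄_st) = Σ W_h² (1 − n_h/N_h) s_h²/n_h, with W_h = N_h/N and N = 2275:
  stratum 1: (675/2275)²·(1 − 95/675)·112.96²/95 = 10.16
  stratum 2: (550/2275)²·(1 − 108/550)·320.25²/108 = 44.6043
  stratum 3: (1050/2275)²·(1 − 110/1050)·111.08²/110 = 21.3911
V̂(x̄_st) = 76.1554
SE(x̄_st) = √76.1554 = 8.72671

x̄_st ≈ 551.794, SE ≈ 8.73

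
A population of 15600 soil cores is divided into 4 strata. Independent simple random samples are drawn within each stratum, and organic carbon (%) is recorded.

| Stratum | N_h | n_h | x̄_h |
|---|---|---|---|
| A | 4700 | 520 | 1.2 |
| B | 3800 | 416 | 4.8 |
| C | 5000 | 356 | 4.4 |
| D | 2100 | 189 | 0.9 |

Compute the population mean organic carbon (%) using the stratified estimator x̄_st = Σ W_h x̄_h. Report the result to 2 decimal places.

x̄_st ≈ 3.06

N = Σ N_h = 15600. Stratum weights W_h = N_h/N.
x̄_st = (4700·1.2 + 3800·4.8 + 5000·4.4 + 2100·0.9) / 15600 = 3.0622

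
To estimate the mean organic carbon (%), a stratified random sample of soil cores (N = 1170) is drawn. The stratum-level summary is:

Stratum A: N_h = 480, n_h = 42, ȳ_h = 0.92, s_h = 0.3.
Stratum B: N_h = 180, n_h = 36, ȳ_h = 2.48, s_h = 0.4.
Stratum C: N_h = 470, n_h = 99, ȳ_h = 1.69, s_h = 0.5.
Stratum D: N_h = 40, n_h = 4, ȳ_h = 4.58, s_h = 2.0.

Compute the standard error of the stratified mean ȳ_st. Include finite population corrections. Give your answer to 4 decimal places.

V̂(ȳ_st) = Σ W_h² (1 − n_h/N_h) s_h²/n_h, with W_h = N_h/N and N = 1170:
  stratum A: (480/1170)²·(1 − 42/480)·0.3²/42 = 0.000329107
  stratum B: (180/1170)²·(1 − 36/180)·0.4²/36 = 8.41552e-05
  stratum C: (470/1170)²·(1 − 99/470)·0.5²/99 = 0.000321666
  stratum D: (40/1170)²·(1 − 4/40)·2.0²/4 = 0.00105194
V̂(ȳ_st) = 0.00178687
SE(ȳ_st) = √0.00178687 = 0.0422714

SE(ȳ_st) ≈ 0.0423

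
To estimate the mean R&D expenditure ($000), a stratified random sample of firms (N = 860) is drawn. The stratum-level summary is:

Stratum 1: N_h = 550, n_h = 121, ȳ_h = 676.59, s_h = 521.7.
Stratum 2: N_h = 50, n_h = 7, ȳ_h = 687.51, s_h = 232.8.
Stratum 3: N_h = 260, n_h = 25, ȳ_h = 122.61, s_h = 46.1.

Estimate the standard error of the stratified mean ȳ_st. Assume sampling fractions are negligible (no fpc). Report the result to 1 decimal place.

SE(ȳ_st) ≈ 30.9

V̂(ȳ_st) = Σ W_h² s_h²/n_h, with W_h = N_h/N and N = 860:
  stratum 1: (550/860)²·521.7²/121 = 919.994
  stratum 2: (50/860)²·232.8²/7 = 26.1704
  stratum 3: (260/860)²·46.1²/25 = 7.76983
V̂(ȳ_st) = 953.934
SE(ȳ_st) = √953.934 = 30.8858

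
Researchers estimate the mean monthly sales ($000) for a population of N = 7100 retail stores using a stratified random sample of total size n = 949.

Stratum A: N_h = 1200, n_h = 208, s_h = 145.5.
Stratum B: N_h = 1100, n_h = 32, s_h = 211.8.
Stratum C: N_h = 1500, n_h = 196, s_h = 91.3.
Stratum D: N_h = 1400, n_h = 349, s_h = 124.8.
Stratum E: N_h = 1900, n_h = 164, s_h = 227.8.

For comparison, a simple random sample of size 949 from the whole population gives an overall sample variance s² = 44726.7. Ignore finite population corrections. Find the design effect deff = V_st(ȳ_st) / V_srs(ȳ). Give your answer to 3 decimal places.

V̂(ȳ_st) = Σ W_h² s_h²/n_h, with W_h = N_h/N and N = 7100:
  stratum A: (1200/7100)²·145.5²/208 = 2.90742
  stratum B: (1100/7100)²·211.8²/32 = 33.6489
  stratum C: (1500/7100)²·91.3²/196 = 1.89824
  stratum D: (1400/7100)²·124.8²/349 = 1.73517
  stratum E: (1900/7100)²·227.8²/164 = 22.6597
V_st = 62.8494
V_srs = s²/n = 44726.7/949 = 47.1303
deff = V_st / V_srs = 62.8494/47.1303 = 1.3335

deff ≈ 1.334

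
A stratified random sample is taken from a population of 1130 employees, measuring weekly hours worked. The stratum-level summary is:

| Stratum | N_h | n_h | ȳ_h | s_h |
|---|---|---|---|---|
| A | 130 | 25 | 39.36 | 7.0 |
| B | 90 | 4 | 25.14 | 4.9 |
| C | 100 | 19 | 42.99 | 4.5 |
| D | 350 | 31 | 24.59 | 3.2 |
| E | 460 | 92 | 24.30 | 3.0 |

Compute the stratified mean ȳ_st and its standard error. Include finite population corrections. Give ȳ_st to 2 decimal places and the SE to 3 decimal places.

ȳ_st = Σ W_h ȳ_h = (130·39.36 + 90·25.14 + 100·42.99 + 350·24.59 + 460·24.30)/1130 = 27.84327
V̂(ȳ_st) = Σ W_h² (1 − n_h/N_h) s_h²/n_h, with W_h = N_h/N and N = 1130:
  stratum A: (130/1130)²·(1 − 25/130)·7.0²/25 = 0.0209523
  stratum B: (90/1130)²·(1 − 4/90)·4.9²/4 = 0.0363845
  stratum C: (100/1130)²·(1 − 19/100)·4.5²/19 = 0.00676082
  stratum D: (350/1130)²·(1 − 31/350)·3.2²/31 = 0.0288829
  stratum E: (460/1130)²·(1 − 92/460)·3.0²/92 = 0.0129689
V̂(ȳ_st) = 0.105949
SE(ȳ_st) = √0.105949 = 0.325499

ȳ_st ≈ 27.84, SE ≈ 0.325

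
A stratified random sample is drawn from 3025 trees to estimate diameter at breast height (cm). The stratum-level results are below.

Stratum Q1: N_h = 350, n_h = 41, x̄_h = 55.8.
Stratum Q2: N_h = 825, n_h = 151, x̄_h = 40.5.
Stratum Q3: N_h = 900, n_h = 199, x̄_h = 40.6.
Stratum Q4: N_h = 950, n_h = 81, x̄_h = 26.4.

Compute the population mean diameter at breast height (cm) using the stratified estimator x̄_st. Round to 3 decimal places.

N = Σ N_h = 3025. Stratum weights W_h = N_h/N.
x̄_st = (350·55.8 + 825·40.5 + 900·40.6 + 950·26.4) / 3025 = 37.87190

x̄_st ≈ 37.872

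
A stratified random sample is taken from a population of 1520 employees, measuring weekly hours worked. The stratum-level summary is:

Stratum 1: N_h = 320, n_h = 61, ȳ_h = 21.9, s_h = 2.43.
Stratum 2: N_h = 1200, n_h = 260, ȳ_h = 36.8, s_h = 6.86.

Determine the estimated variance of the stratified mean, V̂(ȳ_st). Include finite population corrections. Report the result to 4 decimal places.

V̂(ȳ_st) ≈ 0.0918

V̂(ȳ_st) = Σ W_h² (1 − n_h/N_h) s_h²/n_h, with W_h = N_h/N and N = 1520:
  stratum 1: (320/1520)²·(1 − 61/320)·2.43²/61 = 0.00347252
  stratum 2: (1200/1520)²·(1 − 260/1200)·6.86²/260 = 0.0883684
V̂(ȳ_st) = 0.0918409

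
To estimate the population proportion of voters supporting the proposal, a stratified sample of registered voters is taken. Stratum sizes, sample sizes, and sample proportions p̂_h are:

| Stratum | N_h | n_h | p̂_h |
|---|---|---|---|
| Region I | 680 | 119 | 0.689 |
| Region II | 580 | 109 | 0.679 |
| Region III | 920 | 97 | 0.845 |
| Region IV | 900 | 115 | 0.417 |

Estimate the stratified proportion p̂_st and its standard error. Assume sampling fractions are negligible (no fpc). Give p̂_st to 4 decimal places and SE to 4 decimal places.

N = 3080; stratum weights W_h = N_h/N.
p̂_st = Σ W_h p̂_h = (680·0.689 + 580·0.679 + 920·0.845 + 900·0.417)/3080 = 0.65423
V̂(p̂_st) = Σ W_h² p̂_h(1−p̂_h)/(n_h−1):
  stratum Region I: (680/3080)²·0.689·0.311/118 = 8.85144e-05
  stratum Region II: (580/3080)²·0.679·0.321/108 = 7.15658e-05
  stratum Region III: (920/3080)²·0.845·0.155/96 = 0.000121728
  stratum Region IV: (900/3080)²·0.417·0.583/114 = 0.000182089
V̂(p̂_st) = 0.000463897; SE = √V̂ = 0.0215383

p̂_st ≈ 0.6542, SE ≈ 0.0215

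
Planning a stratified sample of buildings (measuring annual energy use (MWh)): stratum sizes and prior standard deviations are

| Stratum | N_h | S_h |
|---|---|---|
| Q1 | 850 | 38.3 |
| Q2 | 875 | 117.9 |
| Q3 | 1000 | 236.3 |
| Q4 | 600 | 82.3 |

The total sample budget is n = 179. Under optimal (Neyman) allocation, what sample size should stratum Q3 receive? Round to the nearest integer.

Neyman allocation: n_h = n · N_h S_h / Σ N_i S_i, with n = 179.
  stratum Q1: N_h·S_h = 850·38.3 = 32555.00
  stratum Q2: N_h·S_h = 875·117.9 = 103162.50
  stratum Q3: N_h·S_h = 1000·236.3 = 236300.00
  stratum Q4: N_h·S_h = 600·82.3 = 49380.00
Σ N_h S_h = 421397.50
n for stratum Q3 = 179·236300.00/421397.50 = 100.375 → 100

100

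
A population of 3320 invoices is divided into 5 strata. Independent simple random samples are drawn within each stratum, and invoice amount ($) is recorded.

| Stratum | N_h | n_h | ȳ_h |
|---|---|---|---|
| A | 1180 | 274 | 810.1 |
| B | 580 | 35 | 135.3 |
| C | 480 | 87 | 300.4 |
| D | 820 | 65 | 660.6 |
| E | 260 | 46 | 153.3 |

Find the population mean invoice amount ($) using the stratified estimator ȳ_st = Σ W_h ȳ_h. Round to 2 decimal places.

N = Σ N_h = 3320. Stratum weights W_h = N_h/N.
ȳ_st = (1180·810.1 + 580·135.3 + 480·300.4 + 820·660.6 + 260·153.3) / 3320 = 530.1608

ȳ_st ≈ 530.16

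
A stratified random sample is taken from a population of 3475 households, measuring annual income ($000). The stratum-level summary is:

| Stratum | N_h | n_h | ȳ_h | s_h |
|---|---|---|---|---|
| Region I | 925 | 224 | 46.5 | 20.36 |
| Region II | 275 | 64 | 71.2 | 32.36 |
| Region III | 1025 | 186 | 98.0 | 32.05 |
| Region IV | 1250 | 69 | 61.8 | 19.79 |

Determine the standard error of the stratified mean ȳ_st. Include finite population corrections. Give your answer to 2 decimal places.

V̂(ȳ_st) = Σ W_h² (1 − n_h/N_h) s_h²/n_h, with W_h = N_h/N and N = 3475:
  stratum Region I: (925/3475)²·(1 − 224/925)·20.36²/224 = 0.0993705
  stratum Region II: (275/3475)²·(1 − 64/275)·32.36²/64 = 0.0786217
  stratum Region III: (1025/3475)²·(1 − 186/1025)·32.05²/186 = 0.393296
  stratum Region IV: (1250/3475)²·(1 − 69/1250)·19.79²/69 = 0.693893
V̂(ȳ_st) = 1.26518
SE(ȳ_st) = √1.26518 = 1.1248

SE(ȳ_st) ≈ 1.12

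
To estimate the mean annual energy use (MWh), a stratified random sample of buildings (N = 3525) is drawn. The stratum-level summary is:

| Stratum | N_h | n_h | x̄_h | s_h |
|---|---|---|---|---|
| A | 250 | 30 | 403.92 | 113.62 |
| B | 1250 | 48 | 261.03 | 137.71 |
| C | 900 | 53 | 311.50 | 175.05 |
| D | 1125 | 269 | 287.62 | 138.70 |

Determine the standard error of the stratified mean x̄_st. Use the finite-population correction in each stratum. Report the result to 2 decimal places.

SE(x̄_st) ≈ 9.52

V̂(x̄_st) = Σ W_h² (1 − n_h/N_h) s_h²/n_h, with W_h = N_h/N and N = 3525:
  stratum A: (250/3525)²·(1 − 30/250)·113.62²/30 = 1.90473
  stratum B: (1250/3525)²·(1 − 48/1250)·137.71²/48 = 47.7734
  stratum C: (900/3525)²·(1 − 53/900)·175.05²/53 = 35.4696
  stratum D: (1125/3525)²·(1 − 269/1125)·138.70²/269 = 5.54254
V̂(x̄_st) = 90.6902
SE(x̄_st) = √90.6902 = 9.52314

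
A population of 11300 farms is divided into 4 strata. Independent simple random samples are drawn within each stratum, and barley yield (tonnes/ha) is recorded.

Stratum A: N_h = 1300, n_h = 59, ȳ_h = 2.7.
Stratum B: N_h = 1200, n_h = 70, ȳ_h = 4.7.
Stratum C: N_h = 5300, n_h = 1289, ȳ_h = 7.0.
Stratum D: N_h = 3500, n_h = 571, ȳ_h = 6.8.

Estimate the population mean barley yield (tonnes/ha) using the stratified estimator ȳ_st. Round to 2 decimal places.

ȳ_st ≈ 6.20

N = Σ N_h = 11300. Stratum weights W_h = N_h/N.
ȳ_st = (1300·2.7 + 1200·4.7 + 5300·7.0 + 3500·6.8) / 11300 = 6.1991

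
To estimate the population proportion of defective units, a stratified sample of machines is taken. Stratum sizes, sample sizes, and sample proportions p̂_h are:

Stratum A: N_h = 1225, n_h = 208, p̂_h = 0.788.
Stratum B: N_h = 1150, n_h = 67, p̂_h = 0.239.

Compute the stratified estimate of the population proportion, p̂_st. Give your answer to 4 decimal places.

p̂_st ≈ 0.5222

N = 2375; stratum weights W_h = N_h/N.
p̂_st = Σ W_h p̂_h = (1225·0.788 + 1150·0.239)/2375 = 0.52217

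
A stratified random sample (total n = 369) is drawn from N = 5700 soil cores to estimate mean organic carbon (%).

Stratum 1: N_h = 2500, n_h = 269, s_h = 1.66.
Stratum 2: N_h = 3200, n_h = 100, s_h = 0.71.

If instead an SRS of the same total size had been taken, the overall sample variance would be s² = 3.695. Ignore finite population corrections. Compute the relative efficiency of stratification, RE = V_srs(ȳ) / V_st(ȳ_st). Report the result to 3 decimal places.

RE ≈ 2.813

V̂(ȳ_st) = Σ W_h² s_h²/n_h, with W_h = N_h/N and N = 5700:
  stratum 1: (2500/5700)²·1.66²/269 = 0.00197058
  stratum 2: (3200/5700)²·0.71²/100 = 0.00158879
V_st = 0.00355937
V_srs = s²/n = 3.695/369 = 0.0100136
Relative efficiency = V_srs / V_st = 0.0100136/0.00355937 = 2.8133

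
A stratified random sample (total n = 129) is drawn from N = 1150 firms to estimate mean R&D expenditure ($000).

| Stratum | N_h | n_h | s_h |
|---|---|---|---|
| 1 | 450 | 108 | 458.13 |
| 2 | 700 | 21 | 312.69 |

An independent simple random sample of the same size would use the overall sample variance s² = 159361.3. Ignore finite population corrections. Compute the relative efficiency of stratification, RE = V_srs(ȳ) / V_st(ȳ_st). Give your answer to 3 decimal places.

RE ≈ 0.611

V̂(ȳ_st) = Σ W_h² s_h²/n_h, with W_h = N_h/N and N = 1150:
  stratum 1: (450/1150)²·458.13²/108 = 297.566
  stratum 2: (700/1150)²·312.69²/21 = 1725.08
V_st = 2022.65
V_srs = s²/n = 159361.3/129 = 1235.36
Relative efficiency = V_srs / V_st = 1235.36/2022.65 = 0.6108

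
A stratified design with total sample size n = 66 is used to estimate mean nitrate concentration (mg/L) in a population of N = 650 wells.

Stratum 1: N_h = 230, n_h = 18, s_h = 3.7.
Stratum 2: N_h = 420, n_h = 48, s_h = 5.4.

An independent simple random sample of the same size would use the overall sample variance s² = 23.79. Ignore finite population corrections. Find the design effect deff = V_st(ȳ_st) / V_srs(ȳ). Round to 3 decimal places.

deff ≈ 0.968

V̂(ȳ_st) = Σ W_h² s_h²/n_h, with W_h = N_h/N and N = 650:
  stratum 1: (230/650)²·3.7²/18 = 0.095227
  stratum 2: (420/650)²·5.4²/48 = 0.25364
V_st = 0.348867
V_srs = s²/n = 23.79/66 = 0.360455
deff = V_st / V_srs = 0.348867/0.360455 = 0.9679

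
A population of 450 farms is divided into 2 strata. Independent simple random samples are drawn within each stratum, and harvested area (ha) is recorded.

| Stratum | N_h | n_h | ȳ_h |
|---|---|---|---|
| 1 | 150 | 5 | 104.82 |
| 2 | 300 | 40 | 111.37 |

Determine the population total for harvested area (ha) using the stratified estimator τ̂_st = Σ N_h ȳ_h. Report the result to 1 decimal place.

τ̂_st ≈ 49134.0

τ̂_st = Σ N_h ȳ_h = 150·104.82 + 300·111.37 = 49134.0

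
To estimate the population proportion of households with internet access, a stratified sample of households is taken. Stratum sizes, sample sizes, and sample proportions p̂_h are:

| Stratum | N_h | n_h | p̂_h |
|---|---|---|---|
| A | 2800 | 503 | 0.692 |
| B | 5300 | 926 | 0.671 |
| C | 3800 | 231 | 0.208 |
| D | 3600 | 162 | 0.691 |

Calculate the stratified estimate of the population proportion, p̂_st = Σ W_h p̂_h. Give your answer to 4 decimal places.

N = 15500; stratum weights W_h = N_h/N.
p̂_st = Σ W_h p̂_h = (2800·0.692 + 5300·0.671 + 3800·0.208 + 3600·0.691)/15500 = 0.56593

p̂_st ≈ 0.5659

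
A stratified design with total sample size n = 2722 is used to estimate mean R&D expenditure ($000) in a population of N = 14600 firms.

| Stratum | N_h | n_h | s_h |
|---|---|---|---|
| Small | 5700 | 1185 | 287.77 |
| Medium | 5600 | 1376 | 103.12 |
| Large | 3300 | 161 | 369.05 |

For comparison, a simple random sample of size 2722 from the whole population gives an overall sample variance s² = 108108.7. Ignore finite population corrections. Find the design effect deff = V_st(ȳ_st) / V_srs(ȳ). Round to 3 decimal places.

deff ≈ 1.385

V̂(ȳ_st) = Σ W_h² s_h²/n_h, with W_h = N_h/N and N = 14600:
  stratum Small: (5700/14600)²·287.77²/1185 = 10.6516
  stratum Medium: (5600/14600)²·103.12²/1376 = 1.13694
  stratum Large: (3300/14600)²·369.05²/161 = 43.2182
V_st = 55.0068
V_srs = s²/n = 108108.7/2722 = 39.7166
deff = V_st / V_srs = 55.0068/39.7166 = 1.3850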